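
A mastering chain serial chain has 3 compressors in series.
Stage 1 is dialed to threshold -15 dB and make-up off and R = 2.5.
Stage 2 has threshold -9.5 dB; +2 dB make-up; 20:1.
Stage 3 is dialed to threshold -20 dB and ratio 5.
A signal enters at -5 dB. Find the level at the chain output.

-17.8 dB

Stage 1: overshoot 10 dB → 10/2.5 = 4 dB → -11 dB.
Stage 2: -11 dB ≤ -9.5 dB, so stage 2 doesn't engage; make-up brings it to -9 dB.
Stage 3: overshoot 11 dB → 11/5 = 2.2 dB → -17.8 dB.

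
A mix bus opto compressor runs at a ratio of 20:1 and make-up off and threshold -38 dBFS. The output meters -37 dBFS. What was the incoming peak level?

-18 dBFS

The compressed level sits -37 − (-38) = 1 dB over threshold.
Undo the ratio: input overshoot = 1 × 20 = 20 dB, giving input = -18 dBFS.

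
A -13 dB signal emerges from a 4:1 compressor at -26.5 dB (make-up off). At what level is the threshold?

-31 dB

Gain reduction = -13 − (-26.5) = 13.5 dB; output overshoot = GR / (R − 1) = 13.5 / 3 = 4.5 dB.
Threshold = output − output overshoot = -26.5 − 4.5 = -31 dB.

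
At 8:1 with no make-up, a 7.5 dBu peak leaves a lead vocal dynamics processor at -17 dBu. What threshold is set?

-20.5 dBu

Let T be the threshold. Output overshoot = (input overshoot)/R, so -17 − T = (7.5 − T)/8.
8·(-17 − T) = 7.5 − T → 7·T = -136 − 7.5 = -143.5.
T = -143.5/7 = -20.5 dBu.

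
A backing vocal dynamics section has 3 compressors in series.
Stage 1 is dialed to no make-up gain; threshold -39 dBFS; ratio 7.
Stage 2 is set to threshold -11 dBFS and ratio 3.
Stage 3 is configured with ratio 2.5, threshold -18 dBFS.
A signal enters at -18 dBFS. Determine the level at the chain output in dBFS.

Stage 1: 21 dB above -39 dBFS, reduced 7:1 to 3 dB above → -36 dBFS.
Stage 2: -36 dBFS is at or below the -11 dBFS threshold — no compression; output -36 dBFS.
Stage 3: -36 dBFS is at or below the -18 dBFS threshold — no compression; output -36 dBFS.

-36 dBFS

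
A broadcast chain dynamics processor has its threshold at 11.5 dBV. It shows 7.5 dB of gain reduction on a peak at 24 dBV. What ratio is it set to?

Input overshoot = 24 − 11.5 = 12.5 dB.
Output overshoot = 12.5 − 7.5 = 5 dB.
Ratio = input overshoot / output overshoot = 12.5 / 5 = 2.5.

2.5:1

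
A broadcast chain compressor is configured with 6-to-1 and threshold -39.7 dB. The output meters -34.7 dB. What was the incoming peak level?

-9.7 dB

Post-compression overshoot = -34.7 − (-39.7) = 5 dB.
Undo the ratio: input overshoot = 5 × 6 = 30 dB, giving input = -9.7 dB.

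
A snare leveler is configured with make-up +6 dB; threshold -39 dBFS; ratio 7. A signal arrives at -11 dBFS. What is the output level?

The input is 28 dB above the -39 dBFS threshold.
The 28 dB excess becomes 4 dB after 7:1 reduction.
So the level is -39 + 4 = -35 dBFS; make-up adds 6 dB, giving -29 dBFS.

-29 dBFS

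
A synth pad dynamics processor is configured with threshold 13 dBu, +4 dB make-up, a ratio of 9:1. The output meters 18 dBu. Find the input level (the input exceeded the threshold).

Before make-up, the level was 18 − 4 = 14 dBu.
That's 1 dB above the 13 dBu threshold.
Before 9:1 compression the overshoot was 1 × 9 = 9 dB, so input = 13 + 9 = 22 dBu.

22 dBu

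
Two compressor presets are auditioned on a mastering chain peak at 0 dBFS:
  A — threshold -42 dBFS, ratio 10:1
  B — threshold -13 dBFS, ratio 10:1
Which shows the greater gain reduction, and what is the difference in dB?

A: 42 dB over, compressed to 4.2 dB over, so 37.8 dB of GR.
B: 13 dB over, compressed to 1.3 dB over, so 11.7 dB of GR.
A reduces 26.1 dB more.

A, by 26.1 dB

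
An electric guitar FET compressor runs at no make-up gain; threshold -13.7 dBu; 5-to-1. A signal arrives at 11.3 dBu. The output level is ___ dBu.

The input is 25 dB above the -13.7 dBu threshold.
5:1 compression reduces that to 25/5 = 5 dB over.
Output = -13.7 + 5 = -8.7 dBu.

-8.7 dBu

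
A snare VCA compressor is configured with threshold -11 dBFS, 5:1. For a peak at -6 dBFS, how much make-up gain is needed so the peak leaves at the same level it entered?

Without make-up, output = threshold + overshoot/5 = -11 + 1 = -10 dBFS.
Gap to target: 4 dB.

4 dB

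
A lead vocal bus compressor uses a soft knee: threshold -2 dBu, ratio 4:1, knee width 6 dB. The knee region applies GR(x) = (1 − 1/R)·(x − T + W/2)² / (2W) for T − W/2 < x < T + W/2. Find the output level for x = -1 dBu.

x − T + W/2 = -1 − (-2) + 3 = 4.
GR = (1 − 1/4) × 4² / 12 = 0.75 × 16 / 12 = 1 dB.
Output = -1 − 1 = -2 dBu.

-2 dBu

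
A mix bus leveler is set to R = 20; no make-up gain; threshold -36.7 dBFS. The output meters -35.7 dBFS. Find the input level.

-16.7 dBFS

The compressed level sits -35.7 − (-36.7) = 1 dB over threshold.
Before 20:1 compression the overshoot was 1 × 20 = 20 dB, so input = -36.7 + 20 = -16.7 dBFS.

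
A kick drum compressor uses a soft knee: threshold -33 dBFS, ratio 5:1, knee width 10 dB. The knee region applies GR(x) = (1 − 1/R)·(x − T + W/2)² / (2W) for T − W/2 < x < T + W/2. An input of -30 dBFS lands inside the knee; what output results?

x − T + W/2 = -30 − (-33) + 5 = 8.
GR = (1 − 1/5) × 8² / 20 = 0.8 × 64 / 20 = 2.56 dB.
Output = -30 − 2.56 = -32.56 dBFS.

-32.56 dBFS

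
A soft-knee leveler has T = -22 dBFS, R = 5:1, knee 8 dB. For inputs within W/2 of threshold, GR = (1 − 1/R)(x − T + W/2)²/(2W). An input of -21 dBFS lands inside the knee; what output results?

-22.25 dBFS

x − T + W/2 = -21 − (-22) + 4 = 5.
GR = (1 − 1/5) × 5² / 16 = 0.8 × 25 / 16 = 1.25 dB.
Output = -21 − 1.25 = -22.25 dBFS.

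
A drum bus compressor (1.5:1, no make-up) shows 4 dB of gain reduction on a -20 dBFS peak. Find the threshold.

-32 dBFS

Gain reduction = -20 − (-24) = 4 dB; output overshoot = GR / (R − 1) = 4 / 0.5 = 8 dB.
Threshold = output − output overshoot = -24 − 8 = -32 dBFS.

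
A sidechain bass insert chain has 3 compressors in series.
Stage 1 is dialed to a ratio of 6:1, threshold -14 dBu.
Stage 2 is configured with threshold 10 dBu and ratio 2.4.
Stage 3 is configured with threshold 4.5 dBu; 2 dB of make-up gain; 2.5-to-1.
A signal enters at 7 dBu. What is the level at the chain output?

Stage 1: overshoot 21 dB → 21/6 = 3.5 dB → -10.5 dBu.
Stage 2: below threshold (-10.5 ≤ 10); passes unchanged; output -10.5 dBu.
Stage 3: -10.5 dBu is at or below the 4.5 dBu threshold — no compression; make-up brings it to -8.5 dBu.

-8.5 dBu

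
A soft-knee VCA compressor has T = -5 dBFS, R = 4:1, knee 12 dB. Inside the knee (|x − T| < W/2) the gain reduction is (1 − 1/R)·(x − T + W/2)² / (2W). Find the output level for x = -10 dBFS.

-10.03125 dBFS

x − T + W/2 = -10 − (-5) + 6 = 1.
GR = (1 − 1/4) × 1² / 24 = 0.75 × 1 / 24 = 0.03125 dB.
Output = -10 − 0.03125 = -10.03125 dBFS.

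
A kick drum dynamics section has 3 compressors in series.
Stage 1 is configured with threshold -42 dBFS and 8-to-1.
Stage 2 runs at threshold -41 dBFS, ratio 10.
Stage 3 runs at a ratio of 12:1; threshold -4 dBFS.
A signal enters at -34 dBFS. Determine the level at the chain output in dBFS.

Stage 1: overshoot 8 dB → 8/8 = 1 dB → -41 dBFS.
Stage 2: -41 dBFS ≤ -41 dBFS, so stage 2 doesn't engage; output -41 dBFS.
Stage 3: -41 dBFS ≤ -4 dBFS, so stage 3 doesn't engage; output -41 dBFS.

-41 dBFS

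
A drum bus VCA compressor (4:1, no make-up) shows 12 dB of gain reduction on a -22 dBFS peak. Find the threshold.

-38 dBFS

Let T be the threshold. Output overshoot = (input overshoot)/R, so -34 − T = (-22 − T)/4.
4·(-34 − T) = -22 − T → 3·T = -136 − (-22) = -114.
T = -114/3 = -38 dBFS.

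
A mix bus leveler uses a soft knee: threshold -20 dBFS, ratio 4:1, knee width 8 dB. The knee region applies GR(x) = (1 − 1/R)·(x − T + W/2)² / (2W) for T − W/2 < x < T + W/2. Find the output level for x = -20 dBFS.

-20.75 dBFS

x − T + W/2 = -20 − (-20) + 4 = 4.
GR = (1 − 1/4) × 4² / 16 = 0.75 × 16 / 16 = 0.75 dB.
Output = -20 − 0.75 = -20.75 dBFS.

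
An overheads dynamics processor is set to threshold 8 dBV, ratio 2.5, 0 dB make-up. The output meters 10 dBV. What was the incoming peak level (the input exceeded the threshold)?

The compressed level sits 10 − 8 = 2 dB over threshold.
Input overshoot = R × output overshoot = 5 dB → input = 8 + 5 = 13 dBV.

13 dBV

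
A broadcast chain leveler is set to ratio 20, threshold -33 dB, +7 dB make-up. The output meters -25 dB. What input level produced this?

Remove make-up: -25 − 7 = -32 dB.
Post-compression overshoot = -32 − (-33) = 1 dB.
Input overshoot = R × output overshoot = 20 dB → input = -33 + 20 = -13 dB.

-13 dB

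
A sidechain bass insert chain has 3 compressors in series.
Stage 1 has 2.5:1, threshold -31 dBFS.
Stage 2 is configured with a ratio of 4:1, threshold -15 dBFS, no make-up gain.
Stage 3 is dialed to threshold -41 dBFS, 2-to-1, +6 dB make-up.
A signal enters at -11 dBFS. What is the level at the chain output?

Stage 1: 20 dB above -31 dBFS, reduced 2.5:1 to 8 dB above → -23 dBFS.
Stage 2: -23 dBFS is at or below the -15 dBFS threshold — no compression; output -23 dBFS.
Stage 3: -23 dBFS is 18 dB over -41 dBFS; at 2:1 that becomes 9 dB over, giving -32 dBFS; +6 dB make-up → -26 dBFS.

-26 dBFS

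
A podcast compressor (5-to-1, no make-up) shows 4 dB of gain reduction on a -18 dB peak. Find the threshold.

-23 dB

Let T be the threshold. Output overshoot = (input overshoot)/R, so -22 − T = (-18 − T)/5.
5·(-22 − T) = -18 − T → 4·T = -110 − (-18) = -92.
T = -92/4 = -23 dB.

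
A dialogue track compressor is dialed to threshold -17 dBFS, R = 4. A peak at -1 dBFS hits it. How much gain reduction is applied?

12 dB

Overshoot = -1 − (-17) = 16 dB.
At 4:1, output sits 16/4 = 4 dB above threshold.
GR = overshoot in − overshoot out = 16 − 4 = 12 dB.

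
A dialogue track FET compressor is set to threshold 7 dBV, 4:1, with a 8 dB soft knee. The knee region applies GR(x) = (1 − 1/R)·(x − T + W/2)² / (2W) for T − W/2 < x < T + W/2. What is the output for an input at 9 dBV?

x − T + W/2 = 9 − 7 + 4 = 6.
GR = (1 − 1/4) × 6² / 16 = 0.75 × 36 / 16 = 1.6875 dB.
Output = 9 − 1.6875 = 7.3125 dBV.

7.3125 dBV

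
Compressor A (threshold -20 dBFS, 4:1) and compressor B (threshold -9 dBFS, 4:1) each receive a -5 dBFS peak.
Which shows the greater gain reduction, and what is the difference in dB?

A: GR = 15 − 15/4 = 11.25 dB.
B: GR = 4 − 4/4 = 3 dB.
Difference: 8.25 dB in favour of A.

A, by 8.25 dB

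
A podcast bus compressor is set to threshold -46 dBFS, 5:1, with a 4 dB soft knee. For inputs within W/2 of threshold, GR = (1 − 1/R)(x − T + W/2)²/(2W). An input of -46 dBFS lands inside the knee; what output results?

-46.4 dBFS

x − T + W/2 = -46 − (-46) + 2 = 2.
GR = (1 − 1/5) × 2² / 8 = 0.8 × 4 / 8 = 0.4 dB.
Output = -46 − 0.4 = -46.4 dBFS.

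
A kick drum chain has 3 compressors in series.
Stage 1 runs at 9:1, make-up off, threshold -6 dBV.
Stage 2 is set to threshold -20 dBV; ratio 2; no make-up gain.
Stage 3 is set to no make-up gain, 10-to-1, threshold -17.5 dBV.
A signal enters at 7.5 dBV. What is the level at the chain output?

Stage 1: 7.5 dBV is 13.5 dB over -6 dBV; at 9:1 that becomes 1.5 dB over, giving -4.5 dBV.
Stage 2: 15.5 dB above -20 dBV, reduced 2:1 to 7.75 dB above → -12.25 dBV.
Stage 3: overshoot 5.25 dB → 5.25/10 = 0.525 dB → -16.975 dBV.

-16.975 dBV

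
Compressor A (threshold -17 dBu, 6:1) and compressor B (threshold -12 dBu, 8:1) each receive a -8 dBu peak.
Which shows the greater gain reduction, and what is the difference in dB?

A, by 4 dB

A: overshoot 9 dB → output overshoot 1.5 dB → GR 7.5 dB.
B: overshoot 4 dB → output overshoot 0.5 dB → GR 3.5 dB.
Difference: 4 dB in favour of A.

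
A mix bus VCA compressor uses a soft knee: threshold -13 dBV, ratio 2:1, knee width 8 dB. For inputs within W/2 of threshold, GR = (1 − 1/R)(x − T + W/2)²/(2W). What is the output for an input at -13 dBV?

x − T + W/2 = -13 − (-13) + 4 = 4.
GR = (1 − 1/2) × 4² / 16 = 0.5 × 16 / 16 = 0.5 dB.
Output = -13 − 0.5 = -13.5 dBV.

-13.5 dBV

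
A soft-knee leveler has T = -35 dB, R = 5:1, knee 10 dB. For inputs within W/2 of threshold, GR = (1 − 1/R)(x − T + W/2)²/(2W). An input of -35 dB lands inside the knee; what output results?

x − T + W/2 = -35 − (-35) + 5 = 5.
GR = (1 − 1/5) × 5² / 20 = 0.8 × 25 / 20 = 1 dB.
Output = -35 − 1 = -36 dB.

-36 dB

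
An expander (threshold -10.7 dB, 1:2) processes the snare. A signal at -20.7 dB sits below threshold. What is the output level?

Below threshold, a 1:2 expander applies gain = (2−1)×(T − x) of attenuation.
(2−1) × 10 = 10 dB, so output = -20.7 − 10 = -30.7 dB.

-30.7 dB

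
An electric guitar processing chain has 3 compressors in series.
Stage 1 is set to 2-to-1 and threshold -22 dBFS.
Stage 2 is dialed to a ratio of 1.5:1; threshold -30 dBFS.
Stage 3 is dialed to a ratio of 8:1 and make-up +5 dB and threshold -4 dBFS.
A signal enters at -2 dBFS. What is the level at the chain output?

-13 dBFS

Stage 1: overshoot 20 dB → 20/2 = 10 dB → -12 dBFS.
Stage 2: -12 dBFS is 18 dB over -30 dBFS; at 1.5:1 that becomes 12 dB over, giving -18 dBFS.
Stage 3: below threshold (-18 ≤ -4); passes unchanged; make-up brings it to -13 dBFS.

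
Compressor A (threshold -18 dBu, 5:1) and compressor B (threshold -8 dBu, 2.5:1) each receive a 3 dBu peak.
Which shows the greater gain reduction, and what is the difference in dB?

A, by 10.2 dB

A: overshoot 21 dB → output overshoot 4.2 dB → GR 16.8 dB.
B: overshoot 11 dB → output overshoot 4.4 dB → GR 6.6 dB.
A reduces 10.2 dB more.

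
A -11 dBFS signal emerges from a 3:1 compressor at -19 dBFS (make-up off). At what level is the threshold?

Gain reduction = -11 − (-19) = 8 dB; output overshoot = GR / (R − 1) = 8 / 2 = 4 dB.
Threshold = output − output overshoot = -19 − 4 = -23 dBFS.

-23 dBFS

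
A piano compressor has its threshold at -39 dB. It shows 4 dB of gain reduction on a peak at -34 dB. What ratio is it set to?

5:1

Input overshoot = -34 − (-39) = 5 dB.
Output overshoot = 5 − 4 = 1 dB.
Ratio = input overshoot / output overshoot = 5 / 1 = 5.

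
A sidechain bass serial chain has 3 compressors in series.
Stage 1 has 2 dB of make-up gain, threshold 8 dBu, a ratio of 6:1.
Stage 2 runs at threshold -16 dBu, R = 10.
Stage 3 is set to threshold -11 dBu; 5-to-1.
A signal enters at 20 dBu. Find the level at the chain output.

-13.2 dBu

Stage 1: 20 dBu is 12 dB over 8 dBu; at 6:1 that becomes 2 dB over, giving 10 dBu; +2 dB make-up → 12 dBu.
Stage 2: overshoot 28 dB → 28/10 = 2.8 dB → -13.2 dBu.
Stage 3: -13.2 dBu ≤ -11 dBu, so stage 3 doesn't engage; output -13.2 dBu.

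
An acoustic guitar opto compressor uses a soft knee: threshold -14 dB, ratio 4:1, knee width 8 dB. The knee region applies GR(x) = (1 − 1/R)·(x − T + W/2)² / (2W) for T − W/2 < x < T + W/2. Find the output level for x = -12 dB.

-13.6875 dB

x − T + W/2 = -12 − (-14) + 4 = 6.
GR = (1 − 1/4) × 6² / 16 = 0.75 × 36 / 16 = 1.6875 dB.
Output = -12 − 1.6875 = -13.6875 dB.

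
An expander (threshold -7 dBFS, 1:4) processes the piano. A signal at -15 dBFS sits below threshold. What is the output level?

Below threshold, a 1:4 expander applies gain = (4−1)×(T − x) of attenuation.
(4−1) × 8 = 24 dB, so output = -15 − 24 = -39 dBFS.

-39 dBFS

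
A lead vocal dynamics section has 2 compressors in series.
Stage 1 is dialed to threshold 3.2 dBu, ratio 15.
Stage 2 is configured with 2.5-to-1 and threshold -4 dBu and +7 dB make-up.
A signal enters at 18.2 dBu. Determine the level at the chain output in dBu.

Stage 1: 15 dB above 3.2 dBu, reduced 15:1 to 1 dB above → 4.2 dBu.
Stage 2: 8.2 dB above -4 dBu, reduced 2.5:1 to 3.28 dB above → -0.72 dBu; +7 dB make-up → 6.28 dBu.

6.28 dBu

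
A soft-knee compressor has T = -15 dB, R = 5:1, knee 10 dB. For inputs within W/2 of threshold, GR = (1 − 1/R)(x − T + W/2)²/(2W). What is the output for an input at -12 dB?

-14.56 dB

x − T + W/2 = -12 − (-15) + 5 = 8.
GR = (1 − 1/5) × 8² / 20 = 0.8 × 64 / 20 = 2.56 dB.
Output = -12 − 2.56 = -14.56 dB.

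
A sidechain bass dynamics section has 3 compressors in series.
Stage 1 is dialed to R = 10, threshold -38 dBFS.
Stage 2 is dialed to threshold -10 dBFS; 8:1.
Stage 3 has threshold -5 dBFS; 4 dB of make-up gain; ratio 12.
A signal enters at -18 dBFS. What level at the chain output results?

Stage 1: overshoot 20 dB → 20/10 = 2 dB → -36 dBFS.
Stage 2: below threshold (-36 ≤ -10); passes unchanged; output -36 dBFS.
Stage 3: -36 dBFS is at or below the -5 dBFS threshold — no compression; make-up brings it to -32 dBFS.

-32 dBFS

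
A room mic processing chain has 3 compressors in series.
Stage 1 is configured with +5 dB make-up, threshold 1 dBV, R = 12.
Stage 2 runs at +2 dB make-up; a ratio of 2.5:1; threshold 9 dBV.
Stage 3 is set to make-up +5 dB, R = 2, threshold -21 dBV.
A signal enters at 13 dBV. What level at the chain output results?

-1 dBV

Stage 1: 13 dBV is 12 dB over 1 dBV; at 12:1 that becomes 1 dB over, giving 2 dBV; +5 dB make-up → 7 dBV.
Stage 2: below threshold (7 ≤ 9); passes unchanged; make-up brings it to 9 dBV.
Stage 3: 30 dB above -21 dBV, reduced 2:1 to 15 dB above → -6 dBV; +5 dB make-up → -1 dBV.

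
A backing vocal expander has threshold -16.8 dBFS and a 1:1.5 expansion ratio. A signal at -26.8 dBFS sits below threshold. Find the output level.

-31.8 dBFS

Undershoot = (-16.8) − (-26.8) = 10 dB.
At 1:1.5, that expands to 15 dB under threshold.
Output = -16.8 − 15 = -31.8 dBFS.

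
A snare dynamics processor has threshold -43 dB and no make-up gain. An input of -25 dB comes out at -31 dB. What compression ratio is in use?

1.5:1

Input overshoot = -25 − (-43) = 18 dB; output overshoot = -31 − (-43) = 12 dB.
Ratio = 18 / 12 = 1.5.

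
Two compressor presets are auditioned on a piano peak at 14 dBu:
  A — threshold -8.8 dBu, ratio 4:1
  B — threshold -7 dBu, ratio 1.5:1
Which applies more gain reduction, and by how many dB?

A, by 10.1 dB

A: 22.8 dB over, compressed to 5.7 dB over, so 17.1 dB of GR.
B: 21 dB over, compressed to 14 dB over, so 7 dB of GR.
Difference: 10.1 dB in favour of A.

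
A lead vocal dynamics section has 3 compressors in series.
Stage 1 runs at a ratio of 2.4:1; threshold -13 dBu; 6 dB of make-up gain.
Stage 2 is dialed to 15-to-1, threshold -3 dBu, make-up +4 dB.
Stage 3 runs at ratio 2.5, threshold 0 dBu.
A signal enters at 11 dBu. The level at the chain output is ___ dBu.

Stage 1: overshoot 24 dB → 24/2.4 = 10 dB → -3 dBu; +6 dB make-up → 3 dBu.
Stage 2: 6 dB above -3 dBu, reduced 15:1 to 0.4 dB above → -2.6 dBu; +4 dB make-up → 1.4 dBu.
Stage 3: 1.4 dB above 0 dBu, reduced 2.5:1 to 0.56 dB above → 0.56 dBu.

0.56 dBu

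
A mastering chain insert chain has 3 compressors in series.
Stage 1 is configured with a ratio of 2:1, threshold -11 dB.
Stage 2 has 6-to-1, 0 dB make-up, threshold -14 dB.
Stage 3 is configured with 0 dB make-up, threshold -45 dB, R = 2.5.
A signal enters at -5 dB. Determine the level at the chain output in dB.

Stage 1: -5 dB is 6 dB over -11 dB; at 2:1 that becomes 3 dB over, giving -8 dB.
Stage 2: 6 dB above -14 dB, reduced 6:1 to 1 dB above → -13 dB.
Stage 3: overshoot 32 dB → 32/2.5 = 12.8 dB → -32.2 dB.

-32.2 dB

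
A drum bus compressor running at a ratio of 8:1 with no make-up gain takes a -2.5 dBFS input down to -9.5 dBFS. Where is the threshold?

Gain reduction = -2.5 − (-9.5) = 7 dB; output overshoot = GR / (R − 1) = 7 / 7 = 1 dB.
Threshold = output − output overshoot = -9.5 − 1 = -10.5 dBFS.

-10.5 dBFS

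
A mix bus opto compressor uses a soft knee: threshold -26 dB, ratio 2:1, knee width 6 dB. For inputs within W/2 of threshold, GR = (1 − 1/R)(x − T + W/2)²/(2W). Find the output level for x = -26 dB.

x − T + W/2 = -26 − (-26) + 3 = 3.
GR = (1 − 1/2) × 3² / 12 = 0.5 × 9 / 12 = 0.375 dB.
Output = -26 − 0.375 = -26.375 dB.

-26.375 dB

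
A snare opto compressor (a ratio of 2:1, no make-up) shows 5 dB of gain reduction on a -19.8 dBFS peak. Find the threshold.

-29.8 dBFS

Input is 10 dB above T (since output overshoot × R = input overshoot: (-24.8 − T)·2 = -19.8 − T gives T = -29.8 dBFS).
Check: -29.8 + (-19.8 − (-29.8))/2 = -29.8 + 5 = -24.8 dBFS. ✓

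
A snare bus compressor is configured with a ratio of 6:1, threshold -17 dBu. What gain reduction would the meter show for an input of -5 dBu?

The signal is 12 dB above threshold.
After 6:1 compression the overshoot becomes 12/6 = 2 dB.
Gain reduction = 12 − 2 = 10 dB.

10 dB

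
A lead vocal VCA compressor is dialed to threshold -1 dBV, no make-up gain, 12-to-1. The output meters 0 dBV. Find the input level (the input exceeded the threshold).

11 dBV

The compressed level sits 0 − (-1) = 1 dB over threshold.
Before 12:1 compression the overshoot was 1 × 12 = 12 dB, so input = -1 + 12 = 11 dBV.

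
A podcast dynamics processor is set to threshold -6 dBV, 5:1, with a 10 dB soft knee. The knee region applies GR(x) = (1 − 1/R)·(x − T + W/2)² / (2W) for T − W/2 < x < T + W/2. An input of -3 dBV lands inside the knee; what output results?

-5.56 dBV

x − T + W/2 = -3 − (-6) + 5 = 8.
GR = (1 − 1/5) × 8² / 20 = 0.8 × 64 / 20 = 2.56 dB.
Output = -3 − 2.56 = -5.56 dBV.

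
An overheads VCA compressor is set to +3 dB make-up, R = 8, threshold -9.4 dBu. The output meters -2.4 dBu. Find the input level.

Stripping the +3 dB make-up gives -5.4 dBu at the gain stage.
That's 4 dB above the -9.4 dBu threshold.
Before 8:1 compression the overshoot was 4 × 8 = 32 dB, so input = -9.4 + 32 = 22.6 dBu.

22.6 dBu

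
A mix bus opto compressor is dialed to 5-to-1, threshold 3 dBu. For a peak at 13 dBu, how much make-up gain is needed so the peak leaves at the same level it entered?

The peak compresses to 3 + 10/5 = 5 dBu.
To reach 13 dBu requires 13 − 5 = 8 dB of make-up.

8 dB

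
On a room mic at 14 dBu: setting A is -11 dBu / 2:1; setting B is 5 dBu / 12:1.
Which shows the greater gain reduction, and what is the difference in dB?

A, by 4.25 dB

A: GR = 25 − 25/2 = 12.5 dB.
B: GR = 9 − 9/12 = 8.25 dB.
A reduces 4.25 dB more.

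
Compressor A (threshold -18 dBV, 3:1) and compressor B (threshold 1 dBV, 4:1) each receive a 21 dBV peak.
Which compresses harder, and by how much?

A, by 11 dB

A: overshoot 39 dB → output overshoot 13 dB → GR 26 dB.
B: overshoot 20 dB → output overshoot 5 dB → GR 15 dB.
Difference: 11 dB in favour of A.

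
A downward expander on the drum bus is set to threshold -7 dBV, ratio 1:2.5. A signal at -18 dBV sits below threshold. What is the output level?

Below threshold, a 1:2.5 expander applies gain = (2.5−1)×(T − x) of attenuation.
(2.5−1) × 11 = 16.5 dB, so output = -18 − 16.5 = -34.5 dBV.

-34.5 dBV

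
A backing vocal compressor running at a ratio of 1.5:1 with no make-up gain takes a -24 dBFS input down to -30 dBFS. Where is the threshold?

-42 dBFS

Gain reduction = -24 − (-30) = 6 dB; output overshoot = GR / (R − 1) = 6 / 0.5 = 12 dB.
Threshold = output − output overshoot = -30 − 12 = -42 dBFS.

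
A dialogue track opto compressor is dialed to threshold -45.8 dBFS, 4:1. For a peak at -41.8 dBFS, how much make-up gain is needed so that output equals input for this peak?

3 dB

Overshoot 4 dB → 4/4 = 1 dB after compression, so the compressed level is -45.8 + 1 = -44.8 dBFS.
Make-up = target − compressed = -41.8 − (-44.8) = 3 dB.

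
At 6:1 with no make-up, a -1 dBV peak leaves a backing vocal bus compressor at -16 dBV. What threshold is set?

Let T be the threshold. Output overshoot = (input overshoot)/R, so -16 − T = (-1 − T)/6.
6·(-16 − T) = -1 − T → 5·T = -96 − (-1) = -95.
T = -95/5 = -19 dBV.

-19 dBV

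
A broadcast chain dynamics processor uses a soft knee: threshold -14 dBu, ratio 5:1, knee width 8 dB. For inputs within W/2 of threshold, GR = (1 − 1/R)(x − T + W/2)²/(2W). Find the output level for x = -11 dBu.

x − T + W/2 = -11 − (-14) + 4 = 7.
GR = (1 − 1/5) × 7² / 16 = 0.8 × 49 / 16 = 2.45 dB.
Output = -11 − 2.45 = -13.45 dBu.

-13.45 dBu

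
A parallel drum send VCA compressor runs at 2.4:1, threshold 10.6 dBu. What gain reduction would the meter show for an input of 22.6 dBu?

7 dB

Overshoot = 22.6 − 10.6 = 12 dB.
A 2.4:1 ratio leaves 5 dB of that excess.
So the signal is attenuated by 12 − 5 = 7 dB.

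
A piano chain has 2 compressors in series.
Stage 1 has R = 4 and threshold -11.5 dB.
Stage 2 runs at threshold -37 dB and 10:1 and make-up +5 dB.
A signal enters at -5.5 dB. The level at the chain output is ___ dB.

-29.3 dB

Stage 1: overshoot 6 dB → 6/4 = 1.5 dB → -10 dB.
Stage 2: 27 dB above -37 dB, reduced 10:1 to 2.7 dB above → -34.3 dB; +5 dB make-up → -29.3 dB.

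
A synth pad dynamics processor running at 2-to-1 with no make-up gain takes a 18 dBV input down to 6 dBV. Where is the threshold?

-6 dBV

Gain reduction = 18 − 6 = 12 dB; output overshoot = GR / (R − 1) = 12 / 1 = 12 dB.
Threshold = output − output overshoot = 6 − 12 = -6 dBV.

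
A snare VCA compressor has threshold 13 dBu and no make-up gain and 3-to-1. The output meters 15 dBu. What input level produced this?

19 dBu

That's 2 dB above the 13 dBu threshold.
Input overshoot = R × output overshoot = 6 dB → input = 13 + 6 = 19 dBu.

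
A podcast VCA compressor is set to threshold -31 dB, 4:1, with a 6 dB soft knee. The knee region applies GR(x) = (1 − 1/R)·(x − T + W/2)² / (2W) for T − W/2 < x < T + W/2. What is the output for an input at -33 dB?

-33.0625 dB

x − T + W/2 = -33 − (-31) + 3 = 1.
GR = (1 − 1/4) × 1² / 12 = 0.75 × 1 / 12 = 0.0625 dB.
Output = -33 − 0.0625 = -33.0625 dB.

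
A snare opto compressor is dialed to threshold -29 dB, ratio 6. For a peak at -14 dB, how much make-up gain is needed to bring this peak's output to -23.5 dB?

Overshoot 15 dB → 15/6 = 2.5 dB after compression, so the compressed level is -29 + 2.5 = -26.5 dB.
Make-up = target − compressed = -23.5 − (-26.5) = 3 dB.

3 dB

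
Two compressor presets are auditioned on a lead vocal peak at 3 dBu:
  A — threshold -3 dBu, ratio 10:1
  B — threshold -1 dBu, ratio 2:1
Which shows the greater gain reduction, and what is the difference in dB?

A: 6 dB over, compressed to 0.6 dB over, so 5.4 dB of GR.
B: 4 dB over, compressed to 2 dB over, so 2 dB of GR.
Difference: 3.4 dB in favour of A.

A, by 3.4 dB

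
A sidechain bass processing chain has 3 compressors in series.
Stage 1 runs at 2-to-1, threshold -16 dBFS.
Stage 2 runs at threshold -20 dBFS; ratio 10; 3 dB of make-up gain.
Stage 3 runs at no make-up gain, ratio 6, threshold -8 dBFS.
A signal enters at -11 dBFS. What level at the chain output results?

Stage 1: overshoot 5 dB → 5/2 = 2.5 dB → -13.5 dBFS.
Stage 2: overshoot 6.5 dB → 6.5/10 = 0.65 dB → -19.35 dBFS; +3 dB make-up → -16.35 dBFS.
Stage 3: below threshold (-16.35 ≤ -8); passes unchanged; output -16.35 dBFS.

-16.35 dBFS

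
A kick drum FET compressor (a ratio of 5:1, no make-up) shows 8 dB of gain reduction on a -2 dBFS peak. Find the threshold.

-12 dBFS

Gain reduction = -2 − (-10) = 8 dB; output overshoot = GR / (R − 1) = 8 / 4 = 2 dB.
Threshold = output − output overshoot = -10 − 2 = -12 dBFS.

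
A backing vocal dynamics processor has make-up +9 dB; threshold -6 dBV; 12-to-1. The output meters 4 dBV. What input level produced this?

6 dBV

Stripping the +9 dB make-up gives -5 dBV at the gain stage.
Post-compression overshoot = -5 − (-6) = 1 dB.
Input overshoot = R × output overshoot = 12 dB → input = -6 + 12 = 6 dBV.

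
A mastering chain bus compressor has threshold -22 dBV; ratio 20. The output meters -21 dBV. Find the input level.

-2 dBV

Post-compression overshoot = -21 − (-22) = 1 dB.
Before 20:1 compression the overshoot was 1 × 20 = 20 dB, so input = -22 + 20 = -2 dBV.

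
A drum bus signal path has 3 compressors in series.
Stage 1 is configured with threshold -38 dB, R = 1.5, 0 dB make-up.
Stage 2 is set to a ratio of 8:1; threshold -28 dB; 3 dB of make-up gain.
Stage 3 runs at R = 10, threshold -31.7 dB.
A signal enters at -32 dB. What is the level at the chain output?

Stage 1: -32 dB is 6 dB over -38 dB; at 1.5:1 that becomes 4 dB over, giving -34 dB.
Stage 2: below threshold (-34 ≤ -28); passes unchanged; make-up brings it to -31 dB.
Stage 3: -31 dB is 0.7 dB over -31.7 dB; at 10:1 that becomes 0.07 dB over, giving -31.63 dB.

-31.63 dB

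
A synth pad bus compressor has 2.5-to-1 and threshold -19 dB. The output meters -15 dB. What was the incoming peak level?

-9 dB

Post-compression overshoot = -15 − (-19) = 4 dB.
Undo the ratio: input overshoot = 4 × 2.5 = 10 dB, giving input = -9 dB.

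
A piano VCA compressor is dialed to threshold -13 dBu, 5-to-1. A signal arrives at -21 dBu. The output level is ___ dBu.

-21 dBu is 8 dB below the -13 dBu threshold, so no gain reduction is applied.
Output = input = -21 dBu.

-21 dBu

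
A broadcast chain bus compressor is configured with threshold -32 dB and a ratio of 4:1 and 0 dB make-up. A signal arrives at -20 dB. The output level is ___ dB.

-29 dB

-20 dB sits 12 dB over threshold.
4:1 compression reduces that to 12/4 = 3 dB over.
That puts the output at -29 dB.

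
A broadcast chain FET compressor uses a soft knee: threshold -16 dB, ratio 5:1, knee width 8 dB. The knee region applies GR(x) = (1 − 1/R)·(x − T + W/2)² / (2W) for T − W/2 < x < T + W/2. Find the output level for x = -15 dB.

-16.25 dB

x − T + W/2 = -15 − (-16) + 4 = 5.
GR = (1 − 1/5) × 5² / 16 = 0.8 × 25 / 16 = 1.25 dB.
Output = -15 − 1.25 = -16.25 dB.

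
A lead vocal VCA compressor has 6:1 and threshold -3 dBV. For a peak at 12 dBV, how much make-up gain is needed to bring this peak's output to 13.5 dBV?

The peak compresses to -3 + 15/6 = -0.5 dBV.
To reach 13.5 dBV requires 13.5 − (-0.5) = 14 dB of make-up.

14 dB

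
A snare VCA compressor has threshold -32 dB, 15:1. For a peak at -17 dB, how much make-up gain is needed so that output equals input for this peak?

14 dB

Without make-up, output = threshold + overshoot/15 = -32 + 1 = -31 dB.
Gap to target: 14 dB.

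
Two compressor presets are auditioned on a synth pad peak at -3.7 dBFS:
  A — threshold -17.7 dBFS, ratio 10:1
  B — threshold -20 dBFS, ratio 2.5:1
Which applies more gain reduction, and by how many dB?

A, by 2.82 dB

A: 14 dB over, compressed to 1.4 dB over, so 12.6 dB of GR.
B: 16.3 dB over, compressed to 6.52 dB over, so 9.78 dB of GR.
A reduces 2.82 dB more.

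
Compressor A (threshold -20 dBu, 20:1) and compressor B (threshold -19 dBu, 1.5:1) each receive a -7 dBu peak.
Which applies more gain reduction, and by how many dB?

A, by 8.35 dB

A: 13 dB over, compressed to 0.65 dB over, so 12.35 dB of GR.
B: 12 dB over, compressed to 8 dB over, so 4 dB of GR.
A reduces 8.35 dB more.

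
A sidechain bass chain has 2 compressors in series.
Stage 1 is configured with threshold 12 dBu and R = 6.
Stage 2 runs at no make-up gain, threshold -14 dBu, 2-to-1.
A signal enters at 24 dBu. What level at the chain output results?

0 dBu

Stage 1: overshoot 12 dB → 12/6 = 2 dB → 14 dBu.
Stage 2: overshoot 28 dB → 28/2 = 14 dB → 0 dBu.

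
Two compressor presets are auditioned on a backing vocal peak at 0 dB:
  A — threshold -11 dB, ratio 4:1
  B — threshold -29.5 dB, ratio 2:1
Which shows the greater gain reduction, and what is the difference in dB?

A: 11 dB over, compressed to 2.75 dB over, so 8.25 dB of GR.
B: 29.5 dB over, compressed to 14.75 dB over, so 14.75 dB of GR.
Difference: 6.5 dB in favour of B.

B, by 6.5 dB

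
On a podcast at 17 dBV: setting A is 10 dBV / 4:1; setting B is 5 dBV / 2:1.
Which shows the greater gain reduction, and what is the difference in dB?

A: 7 dB over, compressed to 1.75 dB over, so 5.25 dB of GR.
B: 12 dB over, compressed to 6 dB over, so 6 dB of GR.
B applies 0.75 dB more gain reduction.

B, by 0.75 dB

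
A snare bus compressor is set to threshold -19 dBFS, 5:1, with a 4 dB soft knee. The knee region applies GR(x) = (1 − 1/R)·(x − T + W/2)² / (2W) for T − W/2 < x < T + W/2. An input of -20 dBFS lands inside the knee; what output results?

x − T + W/2 = -20 − (-19) + 2 = 1.
GR = (1 − 1/5) × 1² / 8 = 0.8 × 1 / 8 = 0.1 dB.
Output = -20 − 0.1 = -20.1 dBFS.

-20.1 dBFS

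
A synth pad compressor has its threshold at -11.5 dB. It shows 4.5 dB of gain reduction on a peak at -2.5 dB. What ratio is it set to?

Input overshoot = -2.5 − (-11.5) = 9 dB.
Output overshoot = 9 − 4.5 = 4.5 dB.
Ratio = input overshoot / output overshoot = 9 / 4.5 = 2.

2:1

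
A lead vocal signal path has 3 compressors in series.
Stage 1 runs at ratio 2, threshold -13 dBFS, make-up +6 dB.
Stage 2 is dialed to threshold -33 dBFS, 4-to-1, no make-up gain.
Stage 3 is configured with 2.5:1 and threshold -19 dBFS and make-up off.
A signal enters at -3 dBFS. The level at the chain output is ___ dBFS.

Stage 1: overshoot 10 dB → 10/2 = 5 dB → -8 dBFS; +6 dB make-up → -2 dBFS.
Stage 2: overshoot 31 dB → 31/4 = 7.75 dB → -25.25 dBFS.
Stage 3: -25.25 dBFS ≤ -19 dBFS, so stage 3 doesn't engage; output -25.25 dBFS.

-25.25 dBFS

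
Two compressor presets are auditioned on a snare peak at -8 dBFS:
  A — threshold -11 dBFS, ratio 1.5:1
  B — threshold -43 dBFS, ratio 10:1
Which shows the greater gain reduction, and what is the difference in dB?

B, by 30.5 dB

A: 3 dB over, compressed to 2 dB over, so 1 dB of GR.
B: 35 dB over, compressed to 3.5 dB over, so 31.5 dB of GR.
B applies 30.5 dB more gain reduction.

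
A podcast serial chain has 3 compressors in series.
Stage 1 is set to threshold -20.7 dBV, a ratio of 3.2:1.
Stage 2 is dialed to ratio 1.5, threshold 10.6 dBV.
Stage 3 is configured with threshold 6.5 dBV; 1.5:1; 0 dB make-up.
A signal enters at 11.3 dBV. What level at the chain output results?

Stage 1: 32 dB above -20.7 dBV, reduced 3.2:1 to 10 dB above → -10.7 dBV.
Stage 2: -10.7 dBV is at or below the 10.6 dBV threshold — no compression; output -10.7 dBV.
Stage 3: below threshold (-10.7 ≤ 6.5); passes unchanged; output -10.7 dBV.

-10.7 dBV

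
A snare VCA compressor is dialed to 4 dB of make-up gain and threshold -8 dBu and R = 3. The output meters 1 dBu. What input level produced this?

7 dBu

Stripping the +4 dB make-up gives -3 dBu at the gain stage.
That's 5 dB above the -8 dBu threshold.
Before 3:1 compression the overshoot was 5 × 3 = 15 dB, so input = -8 + 15 = 7 dBu.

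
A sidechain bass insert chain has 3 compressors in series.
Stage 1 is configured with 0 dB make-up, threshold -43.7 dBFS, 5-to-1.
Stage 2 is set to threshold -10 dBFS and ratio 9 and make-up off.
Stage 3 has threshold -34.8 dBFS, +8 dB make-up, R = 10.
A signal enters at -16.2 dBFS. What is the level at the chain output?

-30.2 dBFS

Stage 1: overshoot 27.5 dB → 27.5/5 = 5.5 dB → -38.2 dBFS.
Stage 2: -38.2 dBFS is at or below the -10 dBFS threshold — no compression; output -38.2 dBFS.
Stage 3: below threshold (-38.2 ≤ -34.8); passes unchanged; make-up brings it to -30.2 dBFS.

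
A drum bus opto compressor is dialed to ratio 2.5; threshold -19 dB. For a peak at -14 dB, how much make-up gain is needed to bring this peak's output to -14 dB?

Without make-up, output = threshold + overshoot/2.5 = -19 + 2 = -17 dB.
Gap to target: 3 dB.

3 dB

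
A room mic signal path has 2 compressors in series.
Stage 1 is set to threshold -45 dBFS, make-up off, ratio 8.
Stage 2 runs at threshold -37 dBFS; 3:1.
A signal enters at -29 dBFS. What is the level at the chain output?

-43 dBFS

Stage 1: 16 dB above -45 dBFS, reduced 8:1 to 2 dB above → -43 dBFS.
Stage 2: below threshold (-43 ≤ -37); passes unchanged; output -43 dBFS.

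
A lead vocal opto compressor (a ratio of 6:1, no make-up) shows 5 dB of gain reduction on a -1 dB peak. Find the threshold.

-7 dB

Input is 6 dB above T (since output overshoot × R = input overshoot: (-6 − T)·6 = -1 − T gives T = -7 dB).
Check: -7 + (-1 − (-7))/6 = -7 + 1 = -6 dB. ✓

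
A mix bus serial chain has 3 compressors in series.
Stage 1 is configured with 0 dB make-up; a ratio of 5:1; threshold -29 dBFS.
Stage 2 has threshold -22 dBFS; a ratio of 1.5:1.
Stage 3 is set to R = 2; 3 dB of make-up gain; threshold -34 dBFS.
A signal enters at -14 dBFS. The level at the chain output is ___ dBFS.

-27 dBFS

Stage 1: 15 dB above -29 dBFS, reduced 5:1 to 3 dB above → -26 dBFS.
Stage 2: -26 dBFS ≤ -22 dBFS, so stage 2 doesn't engage; output -26 dBFS.
Stage 3: -26 dBFS is 8 dB over -34 dBFS; at 2:1 that becomes 4 dB over, giving -30 dBFS; +3 dB make-up → -27 dBFS.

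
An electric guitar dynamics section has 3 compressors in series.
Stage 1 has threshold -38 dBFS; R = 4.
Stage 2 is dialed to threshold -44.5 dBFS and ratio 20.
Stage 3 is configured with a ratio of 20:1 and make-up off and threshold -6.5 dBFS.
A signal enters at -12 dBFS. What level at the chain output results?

Stage 1: 26 dB above -38 dBFS, reduced 4:1 to 6.5 dB above → -31.5 dBFS.
Stage 2: overshoot 13 dB → 13/20 = 0.65 dB → -43.85 dBFS.
Stage 3: below threshold (-43.85 ≤ -6.5); passes unchanged; output -43.85 dBFS.

-43.85 dBFS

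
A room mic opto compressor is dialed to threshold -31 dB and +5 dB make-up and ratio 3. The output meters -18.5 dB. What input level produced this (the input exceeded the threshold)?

-8.5 dB

Remove make-up: -18.5 − 5 = -23.5 dB.
That's 7.5 dB above the -31 dB threshold.
Undo the ratio: input overshoot = 7.5 × 3 = 22.5 dB, giving input = -8.5 dB.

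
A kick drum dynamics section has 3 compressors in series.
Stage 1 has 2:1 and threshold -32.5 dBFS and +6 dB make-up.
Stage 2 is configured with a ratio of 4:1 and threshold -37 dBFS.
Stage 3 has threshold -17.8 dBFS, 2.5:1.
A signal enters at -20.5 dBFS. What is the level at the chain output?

-32.875 dBFS

Stage 1: -20.5 dBFS is 12 dB over -32.5 dBFS; at 2:1 that becomes 6 dB over, giving -26.5 dBFS; +6 dB make-up → -20.5 dBFS.
Stage 2: -20.5 dBFS is 16.5 dB over -37 dBFS; at 4:1 that becomes 4.125 dB over, giving -32.875 dBFS.
Stage 3: -32.875 dBFS ≤ -17.8 dBFS, so stage 3 doesn't engage; output -32.875 dBFS.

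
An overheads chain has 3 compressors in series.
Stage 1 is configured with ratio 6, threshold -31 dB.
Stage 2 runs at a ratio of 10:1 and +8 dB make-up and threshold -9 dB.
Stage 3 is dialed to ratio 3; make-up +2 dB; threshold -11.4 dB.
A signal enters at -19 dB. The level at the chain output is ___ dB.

-19 dB

Stage 1: overshoot 12 dB → 12/6 = 2 dB → -29 dB.
Stage 2: below threshold (-29 ≤ -9); passes unchanged; make-up brings it to -21 dB.
Stage 3: below threshold (-21 ≤ -11.4); passes unchanged; make-up brings it to -19 dB.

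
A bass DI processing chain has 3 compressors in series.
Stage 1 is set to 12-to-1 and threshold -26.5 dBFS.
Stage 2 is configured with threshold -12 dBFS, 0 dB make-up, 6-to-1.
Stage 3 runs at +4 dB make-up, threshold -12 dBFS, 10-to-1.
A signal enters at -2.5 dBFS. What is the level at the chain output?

-20.5 dBFS

Stage 1: -2.5 dBFS is 24 dB over -26.5 dBFS; at 12:1 that becomes 2 dB over, giving -24.5 dBFS.
Stage 2: below threshold (-24.5 ≤ -12); passes unchanged; output -24.5 dBFS.
Stage 3: -24.5 dBFS ≤ -12 dBFS, so stage 3 doesn't engage; make-up brings it to -20.5 dBFS.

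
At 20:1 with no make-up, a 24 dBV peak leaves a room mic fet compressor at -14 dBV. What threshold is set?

Let T be the threshold. Output overshoot = (input overshoot)/R, so -14 − T = (24 − T)/20.
20·(-14 − T) = 24 − T → 19·T = -280 − 24 = -304.
T = -304/19 = -16 dBV.

-16 dBV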